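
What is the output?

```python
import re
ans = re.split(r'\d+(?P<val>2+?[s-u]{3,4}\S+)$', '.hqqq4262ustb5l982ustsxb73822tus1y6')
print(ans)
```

This matches one or more of a digit; then one or more of the literal '2' (lazy), then 3 to 4 of a character in [s-u], then one or more of a non-whitespace character (captured as 'val'); then anchored at the end.
Matches to split on: at [5:35] → '4262ustb5l982ustsxb73822tus1y6'.
The group in the pattern means `split` returns the separators' captures alongside the pieces.

['.hqqq', '2ustb5l982ustsxb73822tus1y6', '']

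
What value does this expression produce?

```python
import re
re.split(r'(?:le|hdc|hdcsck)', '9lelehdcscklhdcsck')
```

['9', '', '', 'sckl', 'sck']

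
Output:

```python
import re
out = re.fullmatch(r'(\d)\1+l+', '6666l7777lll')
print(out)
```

`fullmatch` succeeds only if the pattern covers the string from start to end.
Here the string isn't matched end-to-end, so the call returns None.

None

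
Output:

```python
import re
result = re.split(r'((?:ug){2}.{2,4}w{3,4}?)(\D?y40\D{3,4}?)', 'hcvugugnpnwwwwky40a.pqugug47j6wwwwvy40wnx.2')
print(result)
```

['hcv', 'ugugnpnwwww', 'ky40a.p', 'q', 'ugug47j6wwww', 'vy40wnx', '.2']

The `?` after the quantifier makes it lazy — it takes as little as possible before letting the rest of the pattern try.
With a capturing group present, the delimiter's captured portion is kept in the result list.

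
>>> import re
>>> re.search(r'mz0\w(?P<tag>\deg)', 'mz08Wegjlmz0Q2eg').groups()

The match spans [9:16] → 'mz0Q2eg'.
Captured: group 1 = '2eg'.

('2eg',)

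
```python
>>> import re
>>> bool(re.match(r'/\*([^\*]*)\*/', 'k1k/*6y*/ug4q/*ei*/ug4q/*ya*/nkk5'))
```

`match` is anchored at position 0; if the pattern doesn't fit there, it returns None.
Here the pattern fails at index 0, so the call returns None, and `bool(None)` is False.

False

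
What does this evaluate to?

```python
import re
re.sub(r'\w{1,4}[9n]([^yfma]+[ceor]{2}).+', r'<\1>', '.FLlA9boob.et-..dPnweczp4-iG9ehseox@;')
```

'.<boob.et-..dPnweczp4-iG9ehseo>'

`\1` in the replacement pulls in group 1's text for each match.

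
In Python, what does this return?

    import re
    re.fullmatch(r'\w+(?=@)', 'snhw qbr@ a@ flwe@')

None

The lookaround is zero-width — it requires the adjacent text to match without consuming it, so the asserted text isn't part of the match.
`re.fullmatch` requires the pattern to consume the entire string.
Here there's no way to consume every character, so the call returns None.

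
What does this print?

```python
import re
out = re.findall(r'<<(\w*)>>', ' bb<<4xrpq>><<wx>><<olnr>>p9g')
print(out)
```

Scanning left to right: at [3:12] match '<<4xrpq>>', group 1 = '4xrpq'; at [12:18] match '<<wx>>', group 1 = 'wx'; at [18:26] match '<<olnr>>', group 1 = 'olnr'.
One capturing group, so `findall` returns just the captured substring from each match — 3 in all.

['4xrpq', 'wx', 'olnr']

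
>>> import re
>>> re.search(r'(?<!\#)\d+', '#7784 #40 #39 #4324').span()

(2, 5)

A negative assertion filters positions out without eating any characters.
`re.search` tries every starting position until one works.
The match spans [2:5] → '784'.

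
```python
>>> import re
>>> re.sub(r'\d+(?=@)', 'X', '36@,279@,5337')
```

'X@,X@,5337'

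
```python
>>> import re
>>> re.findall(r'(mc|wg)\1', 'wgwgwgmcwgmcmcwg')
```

['wg', 'mc']

After group 1 captures some text, `\1` only succeeds where that same text appears again.
Scanning left to right: at [0:4] match 'wgwg', group 1 = 'wg'; at [10:14] match 'mcmc', group 1 = 'mc'.
With a single group, `findall` returns only what that group captured — 2 items.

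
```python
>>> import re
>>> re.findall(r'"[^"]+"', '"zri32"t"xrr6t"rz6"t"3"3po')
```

['"zri32"', '"xrr6t"', '"t"']

`findall` yields the raw match text (3 of them) because the pattern has no groups.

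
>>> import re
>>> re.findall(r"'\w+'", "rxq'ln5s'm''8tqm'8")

["'ln5s'", "'8tqm'"]

Walking the string: at [3:9] → "'ln5s'"; at [11:17] → "'8tqm'".
No capturing groups, so `findall` returns the 2 full match strings.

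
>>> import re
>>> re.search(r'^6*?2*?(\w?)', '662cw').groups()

This matches anchored at the start of the string; then zero or more of a literal '6' (lazy), then zero or more of the literal '2' (lazy); then optionally a word character (captured).
`re.search` scans for the first position where the pattern succeeds.
The match spans [0:1] → '6'.
Captured: group 1 = '6'.

('6',)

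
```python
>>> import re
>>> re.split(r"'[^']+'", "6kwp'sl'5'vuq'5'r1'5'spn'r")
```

Splitting on the pattern gives 5 pieces.

['6kwp', '5', '5', '5', 'r']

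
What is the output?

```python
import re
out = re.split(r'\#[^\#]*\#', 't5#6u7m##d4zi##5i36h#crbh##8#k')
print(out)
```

['t5', '', '', 'crbh', '8#k']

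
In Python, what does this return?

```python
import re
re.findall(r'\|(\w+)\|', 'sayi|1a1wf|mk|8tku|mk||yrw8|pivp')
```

Scanning left to right: at [4:11] match '|1a1wf|', group 1 = '1a1wf'; at [13:19] match '|8tku|', group 1 = '8tku'; at [22:28] match '|yrw8|', group 1 = 'yrw8'.
One capturing group, so `findall` returns just the captured substring from each match — 3 in all.

['1a1wf', '8tku', 'yrw8']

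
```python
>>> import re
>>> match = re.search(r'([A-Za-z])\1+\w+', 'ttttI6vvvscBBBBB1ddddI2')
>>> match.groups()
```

A backreference is literal: `\1` must see the identical characters the first group matched.
`search` walks the string left to right and returns the first match it finds.
The match spans [0:23] → 'ttttI6vvvscBBBBB1ddddI2'.
Captured: group 1 = 't'.

('t',)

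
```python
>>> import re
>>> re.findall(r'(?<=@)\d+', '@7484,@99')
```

Lookahead/lookbehind check context without consuming it, so the matched span excludes the asserted characters.
Walking the string: at [1:5] → '7484'; at [7:9] → '99'.
`findall` yields the raw match text (2 of them) because the pattern has no groups.

['7484', '99']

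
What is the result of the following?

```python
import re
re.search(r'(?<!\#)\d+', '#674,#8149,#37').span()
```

`(?!…)`/`(?<!…)` only lets a position through if the neighbouring text does NOT match; no characters are consumed.
`re.search` tries every starting position until one works.
The match spans [2:4] → '74'.

(2, 4)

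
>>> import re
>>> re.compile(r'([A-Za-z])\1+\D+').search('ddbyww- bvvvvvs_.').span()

A backreference is literal: `\1` must see the identical characters the first group matched.
The match spans [0:17] → 'ddbyww- bvvvvvs_.'.

(0, 17)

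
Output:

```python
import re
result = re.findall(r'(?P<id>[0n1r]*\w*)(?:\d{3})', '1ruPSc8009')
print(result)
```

['1ruPSc8']

Pattern: zero or more of one of [0n1r], then zero or more of a word character (captured as 'id'); then exactly 3 of a digit (non-capturing group).
Walking the string: at [0:10] match '1ruPSc8009', group 1 = '1ruPSc8'.
With a single group, `findall` returns only what that group captured — 1 item.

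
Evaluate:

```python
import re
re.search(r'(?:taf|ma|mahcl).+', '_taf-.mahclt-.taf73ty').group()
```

`re.search` scans for the first position where the pattern succeeds.
The match spans [1:21] → 'taf-.mahclt-.taf73ty'.

'taf-.mahclt-.taf73ty'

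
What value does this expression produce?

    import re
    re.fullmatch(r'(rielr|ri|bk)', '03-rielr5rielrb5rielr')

None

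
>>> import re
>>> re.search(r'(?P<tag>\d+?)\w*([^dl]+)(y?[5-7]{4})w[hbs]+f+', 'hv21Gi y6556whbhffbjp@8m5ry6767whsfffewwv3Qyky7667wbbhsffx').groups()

('2', ' y6556whbhffbjp@8m5ry6767whsfffewwv3Qyky', '7667')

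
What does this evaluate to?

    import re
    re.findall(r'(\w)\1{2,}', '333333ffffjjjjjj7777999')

After group 1 captures some text, `\1` only succeeds where that same text appears again.
Matches: at [0:6] match '333333', group 1 = '3'; at [6:10] match 'ffff', group 1 = 'f'; at [10:16] match 'jjjjjj', group 1 = 'j'; at [16:20] match '7777', group 1 = '7'; at [20:23] match '999', group 1 = '9'.
One capturing group, so `findall` returns just the captured substring from each match — 5 in all.

['3', 'f', 'j', '7', '9']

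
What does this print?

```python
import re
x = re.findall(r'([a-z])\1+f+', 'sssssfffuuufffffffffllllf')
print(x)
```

['s', 'u', 'l']

`\1` is not a pattern — it's the concrete string captured by group 1, re-applied verbatim.
Walking the string: at [0:8] match 'sssssfff', group 1 = 's'; at [8:20] match 'uuufffffffff', group 1 = 'u'; at [20:25] match 'llllf', group 1 = 'l'.
With a single group, `findall` returns only what that group captured — 3 items.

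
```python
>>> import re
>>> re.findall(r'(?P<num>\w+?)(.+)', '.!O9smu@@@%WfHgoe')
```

[('O', '9smu@@@%WfHgoe')]

Pattern: one or more of a word character (lazy) (captured as 'num'); then one or more of any character (captured).
Scanning left to right: at [2:17] match 'O9smu@@@%WfHgoe', groups = ('O', '9smu@@@%WfHgoe').
2 groups means the one result is a tuple of 2 captured strings — 1 here.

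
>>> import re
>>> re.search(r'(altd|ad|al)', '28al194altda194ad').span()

The match spans [2:4] → 'al'.

(2, 4)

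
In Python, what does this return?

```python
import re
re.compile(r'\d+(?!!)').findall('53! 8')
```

`(?!…)`/`(?<!…)` only lets a position through if the neighbouring text does NOT match; no characters are consumed.
Since nothing is captured, `findall` lists the 2 matched substrings directly.

['5', '8']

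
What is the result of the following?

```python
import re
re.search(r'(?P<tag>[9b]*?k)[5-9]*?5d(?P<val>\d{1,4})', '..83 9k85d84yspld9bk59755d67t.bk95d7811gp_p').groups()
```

('9k', '84')

Pattern: zero or more of one of [9b] (lazy), then the literal 'k' (captured as 'tag'); then zero or more of a character in [5-9] (lazy), then the literal '5d'; then 1 to 4 of a digit (captured as 'val').
`re.search` tries every starting position until one works.
The match spans [5:12] → '9k85d84'.
Captured: group 1 = '9k', group 2 = '84'.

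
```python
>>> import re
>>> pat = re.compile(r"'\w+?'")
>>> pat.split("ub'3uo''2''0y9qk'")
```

Each match becomes a cut point; 4 segments remain.

['ub', '', '', '']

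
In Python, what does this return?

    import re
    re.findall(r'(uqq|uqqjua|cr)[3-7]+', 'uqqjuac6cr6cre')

Matches: at [8:11] match 'cr6', group 1 = 'cr'.
Because there's exactly one group, `findall` drops the full match and keeps group 1 from the one hit.

['cr']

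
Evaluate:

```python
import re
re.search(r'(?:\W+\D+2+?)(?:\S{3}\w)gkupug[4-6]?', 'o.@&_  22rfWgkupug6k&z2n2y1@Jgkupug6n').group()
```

'.@&_  22rfWgkupug6'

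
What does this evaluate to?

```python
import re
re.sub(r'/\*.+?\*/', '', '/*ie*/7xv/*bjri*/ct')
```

'7xvct'

The `?` after the quantifier makes it lazy — it takes as little as possible before letting the rest of the pattern try.
Matches: at [0:6] → '/*ie*/'; at [9:17] → '/*bjri*/'.
Every occurrence is swapped for ''.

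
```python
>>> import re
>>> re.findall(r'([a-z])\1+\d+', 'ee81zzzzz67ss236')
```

['e', 'z', 's']

`\1` has to match the exact text group 1 already captured.
Walking the string: at [0:4] match 'ee81', group 1 = 'e'; at [4:11] match 'zzzzz67', group 1 = 'z'; at [11:16] match 'ss236', group 1 = 's'.
`findall` collects group 1 from each match (3 total).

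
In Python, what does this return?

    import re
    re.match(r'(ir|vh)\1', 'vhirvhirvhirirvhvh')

None

`\1` is not a pattern — it's the concrete string captured by group 1, re-applied verbatim.
`re.match` only tries the pattern at the start of the string.
Here the pattern fails at index 0, so the call returns None.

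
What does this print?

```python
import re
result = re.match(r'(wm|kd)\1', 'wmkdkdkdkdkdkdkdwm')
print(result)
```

`re.match` won't scan ahead — the pattern has to work from the very first character.
Here the string doesn't start with a match, so the call returns None.

None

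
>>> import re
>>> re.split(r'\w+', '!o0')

`split` removes every match and returns the 2 fragments in between.

['!', '']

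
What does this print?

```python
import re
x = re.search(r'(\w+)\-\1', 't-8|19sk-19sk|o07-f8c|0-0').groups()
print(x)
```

('19sk',)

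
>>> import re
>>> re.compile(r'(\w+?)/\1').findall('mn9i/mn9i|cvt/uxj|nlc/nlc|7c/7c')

['mn9i', 'nlc', '7c']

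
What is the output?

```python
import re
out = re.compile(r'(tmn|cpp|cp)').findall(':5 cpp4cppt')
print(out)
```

Alternation isn't longest-match — the leftmost alternative that fits at this position is chosen.
Scanning left to right: at [3:6] match 'cpp', group 1 = 'cpp'; at [7:10] match 'cpp', group 1 = 'cpp'.
One capturing group, so `findall` returns just the captured substring from each match — 2 in all.

['cpp', 'cpp']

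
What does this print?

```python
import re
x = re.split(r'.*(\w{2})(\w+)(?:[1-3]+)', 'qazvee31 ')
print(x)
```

The pattern matches zero or more of any character; then exactly 2 of a word character (captured); then one or more of a word character (captured); then one or more of a character in [1-3] (non-capturing group).
`re.split` interleaves the captured-group text with the surrounding fragments.

['', 'ee', '3', ' ']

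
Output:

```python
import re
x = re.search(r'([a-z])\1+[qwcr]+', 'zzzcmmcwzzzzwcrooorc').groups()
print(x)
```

A backreference is literal: `\1` must see the identical characters the first group matched.
Unlike `match`, `search` isn't anchored — it looks for the pattern anywhere in the string.
The match spans [0:4] → 'zzzc'.
Captured: group 1 = 'z'.

('z',)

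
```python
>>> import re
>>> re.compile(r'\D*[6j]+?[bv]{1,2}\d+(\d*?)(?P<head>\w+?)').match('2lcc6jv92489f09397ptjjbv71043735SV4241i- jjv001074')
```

None

The pattern matches zero or more of a non-digit, then one or more of one of [6j] (lazy), then 1 to 2 of one of [bv]; then one or more of a digit; then zero or more of a digit (lazy) (captured); then one or more of a word character (lazy) (captured as 'head').
`re.match` only tries the pattern at the start of the string.
Here the string doesn't start with a match, so the call returns None.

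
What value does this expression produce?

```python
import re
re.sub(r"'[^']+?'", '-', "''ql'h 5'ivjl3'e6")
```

"'-h 5-e6"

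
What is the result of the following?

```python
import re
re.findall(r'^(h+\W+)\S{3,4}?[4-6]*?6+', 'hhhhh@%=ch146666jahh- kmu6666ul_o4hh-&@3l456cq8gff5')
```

This matches anchored at the start of the string; then one or more of a literal 'h', then one or more of a non-word character (captured); then 3 to 4 of a non-whitespace character (lazy), then zero or more of a character in [4-6] (lazy), then one or more of a literal '6'.
Matches: at [0:16] match 'hhhhh@%=ch146666', group 1 = 'hhhhh@%='.
With a single group, `findall` returns only what that group captured — 1 item.

['hhhhh@%=']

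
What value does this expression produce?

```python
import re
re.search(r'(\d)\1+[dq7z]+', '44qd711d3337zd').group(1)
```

'4'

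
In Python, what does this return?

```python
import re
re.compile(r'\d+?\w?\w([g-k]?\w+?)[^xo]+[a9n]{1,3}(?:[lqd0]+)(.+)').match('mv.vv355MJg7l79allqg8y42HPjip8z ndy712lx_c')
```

None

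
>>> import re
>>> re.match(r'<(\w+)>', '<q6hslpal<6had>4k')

`match` is anchored at position 0; if the pattern doesn't fit there, it returns None.
Here the pattern fails at index 0, so the call returns None.

None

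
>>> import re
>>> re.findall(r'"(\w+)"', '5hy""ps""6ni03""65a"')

['ps', '6ni03', '65a']

Matches: at [4:8] match '"ps"', group 1 = 'ps'; at [8:15] match '"6ni03"', group 1 = '6ni03'; at [15:20] match '"65a"', group 1 = '65a'.
Because there's exactly one group, `findall` drops the full match and keeps group 1 from each hit.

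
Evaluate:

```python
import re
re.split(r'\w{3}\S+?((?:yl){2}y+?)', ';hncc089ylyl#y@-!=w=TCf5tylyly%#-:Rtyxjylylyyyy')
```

[';', 'ylyly', '%#-:', 'ylyly', 'yyy']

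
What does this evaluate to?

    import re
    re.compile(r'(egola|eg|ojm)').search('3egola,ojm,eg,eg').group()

'egola'

Alternation tries branches left to right and keeps the first one that lets the overall match succeed at that position.
`search` walks the string left to right and returns the first match it finds.
The match spans [1:6] → 'egola'.
Captured: group 1 = 'egola'.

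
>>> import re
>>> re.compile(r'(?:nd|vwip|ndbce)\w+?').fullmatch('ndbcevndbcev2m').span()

(0, 14)

`re.fullmatch` requires the pattern to consume the entire string.
The match spans [0:14] → 'ndbcevndbcev2m'.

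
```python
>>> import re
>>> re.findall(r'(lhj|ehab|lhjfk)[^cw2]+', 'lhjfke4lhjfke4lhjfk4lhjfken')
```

['lhj']

Alternation tries branches left to right and keeps the first one that lets the overall match succeed at that position.
Scanning left to right: at [0:27] match 'lhjfke4lhjfke4lhjfk4lhjfken', group 1 = 'lhj'.
Because there's exactly one group, `findall` drops the full match and keeps group 1 from the one hit.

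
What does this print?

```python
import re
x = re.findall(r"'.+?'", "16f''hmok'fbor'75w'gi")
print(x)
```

["''hmok'", "'75w'"]

A non-greedy quantifier consumes as few characters as it can — just enough that the remainder of the pattern still matches from where it stops; whatever follows it matches normally.
With no groups in the pattern, `findall` gives back each whole match — 2 here.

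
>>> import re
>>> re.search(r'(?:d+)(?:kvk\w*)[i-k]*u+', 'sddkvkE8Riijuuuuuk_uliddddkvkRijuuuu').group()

'ddkvkE8Riijuuuuuk_uliddddkvkRijuuuu'

This matches one or more of a literal 'd' (non-capturing group); then the literal 'kvk', then zero or more of a word character (non-capturing group); then zero or more of a character in [i-k], then one or more of the literal 'u'.
`re.search` scans for the first position where the pattern succeeds.
The match spans [1:36] → 'ddkvkE8Riijuuuuuk_uliddddkvkRijuuuu'.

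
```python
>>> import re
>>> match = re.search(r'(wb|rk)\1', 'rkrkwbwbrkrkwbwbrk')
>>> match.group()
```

'rkrk'

`\1` has to match the exact text group 1 already captured.
The match spans [0:4] → 'rkrk'.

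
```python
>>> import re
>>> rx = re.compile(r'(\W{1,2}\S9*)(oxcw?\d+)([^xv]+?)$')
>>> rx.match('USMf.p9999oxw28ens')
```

`match` is anchored at position 0; if the pattern doesn't fit there, it returns None.
Here the string doesn't start with a match, so the call returns None.

None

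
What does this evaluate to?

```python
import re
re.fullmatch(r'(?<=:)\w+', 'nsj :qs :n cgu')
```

None

The lookaround is zero-width — it requires the adjacent text to match without consuming it, so the asserted text isn't part of the match.
`fullmatch` succeeds only if the pattern covers the string from start to end.
Here the string isn't matched end-to-end, so the call returns None.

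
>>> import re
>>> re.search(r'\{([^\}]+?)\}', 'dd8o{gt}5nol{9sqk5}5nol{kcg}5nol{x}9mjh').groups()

`re.search` scans for the first position where the pattern succeeds.
The match spans [4:8] → '{gt}'.
Captured: group 1 = 'gt'.

('gt',)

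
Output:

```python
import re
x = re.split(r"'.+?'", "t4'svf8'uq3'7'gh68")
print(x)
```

['t4', 'uq3', 'gh68']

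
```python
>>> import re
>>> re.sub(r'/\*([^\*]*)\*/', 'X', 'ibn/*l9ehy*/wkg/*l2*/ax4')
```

'ibnXwkgXax4'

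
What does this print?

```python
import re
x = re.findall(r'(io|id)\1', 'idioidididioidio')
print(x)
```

['id']

A backreference is literal: `\1` must see the identical characters the first group matched.
Scanning left to right: at [4:8] match 'idid', group 1 = 'id'.
Because there's exactly one group, `findall` drops the full match and keeps group 1 from the one hit.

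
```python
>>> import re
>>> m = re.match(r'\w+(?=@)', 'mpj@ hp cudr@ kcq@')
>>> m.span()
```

(0, 3)

The `(?=…)`/`(?<=…)` assertion just peeks at neighbouring text; it doesn't advance the match position.
`match` is anchored at position 0; if the pattern doesn't fit there, it returns None.
The match spans [0:3] → 'mpj'.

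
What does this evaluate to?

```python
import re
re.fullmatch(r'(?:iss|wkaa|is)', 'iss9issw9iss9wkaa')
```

`re.fullmatch` is like wrapping the pattern in `^…$` (in single-line mode).
Here the pattern can't cover the whole string, so the call returns None.

None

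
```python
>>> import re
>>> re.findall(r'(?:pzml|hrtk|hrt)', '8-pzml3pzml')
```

Scanning left to right: at [2:6] → 'pzml'; at [7:11] → 'pzml'.
With no groups in the pattern, `findall` gives back each whole match — 2 here.

['pzml', 'pzml']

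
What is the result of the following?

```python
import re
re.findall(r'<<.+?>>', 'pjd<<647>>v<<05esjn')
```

Walking the string: at [3:10] → '<<647>>'.
Since nothing is captured, `findall` lists the 1 matched substring directly.

['<<647>>']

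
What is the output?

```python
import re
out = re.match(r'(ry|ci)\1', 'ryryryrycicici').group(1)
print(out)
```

ry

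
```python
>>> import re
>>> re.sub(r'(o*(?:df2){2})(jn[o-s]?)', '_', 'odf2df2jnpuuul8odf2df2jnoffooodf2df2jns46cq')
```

This matches zero or more of a literal 'o', then the literal 'df2' repeated 2 times (captured); then the literal 'jn', then optionally a character in [o-s] (captured).
Matches: at [0:10] → 'odf2df2jnp'; at [15:25] → 'odf2df2jno'; at [27:39] → 'ooodf2df2jns'.
Every occurrence is swapped for '_'.

'_uuul8_ff_46cq'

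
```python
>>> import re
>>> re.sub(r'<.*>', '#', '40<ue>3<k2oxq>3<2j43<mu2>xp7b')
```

'40#xp7b'

Matches: at [2:25] → '<ue>3<k2oxq>3<2j43<mu2>'.
Each match is replaced by '#'.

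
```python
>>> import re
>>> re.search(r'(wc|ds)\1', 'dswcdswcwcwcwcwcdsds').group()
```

After group 1 captures some text, `\1` only succeeds where that same text appears again.
The match spans [6:10] → 'wcwc'.

'wcwc'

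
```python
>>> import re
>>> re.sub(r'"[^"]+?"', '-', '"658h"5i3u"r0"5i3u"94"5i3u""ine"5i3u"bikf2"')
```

'-5i3u-5i3u-5i3u"-5i3u-'

Every occurrence is swapped for '-'.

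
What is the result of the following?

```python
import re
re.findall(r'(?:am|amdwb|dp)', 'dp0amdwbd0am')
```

['dp', 'am', 'am']

`|` is ordered: at each position the engine commits to the first alternative that works.
Walking the string: at [0:2] → 'dp'; at [3:5] → 'am'; at [10:12] → 'am'.
No capturing groups, so `findall` returns the 3 full match strings.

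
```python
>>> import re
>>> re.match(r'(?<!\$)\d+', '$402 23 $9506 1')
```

None

`(?!…)`/`(?<!…)` only lets a position through if the neighbouring text does NOT match; no characters are consumed.
`re.match` only tries the pattern at the start of the string.
Here position 0 doesn't satisfy it, so the call returns None.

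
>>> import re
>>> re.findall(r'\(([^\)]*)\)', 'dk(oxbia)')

['oxbia']

Matches: at [2:9] match '(oxbia)', group 1 = 'oxbia'.
Because there's exactly one group, `findall` drops the full match and keeps group 1 from the one hit.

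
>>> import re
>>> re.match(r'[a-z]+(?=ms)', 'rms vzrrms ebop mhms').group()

'r'

`match` is anchored at position 0; if the pattern doesn't fit there, it returns None.
The match spans [0:1] → 'r'.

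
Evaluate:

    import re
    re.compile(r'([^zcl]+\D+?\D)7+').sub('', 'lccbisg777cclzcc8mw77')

Pattern: one or more of any character except [zcl], then one or more of a non-digit (lazy), then a non-digit (captured); then one or more of a literal '7'.
Each match is replaced by ''.

'lcccclzcc'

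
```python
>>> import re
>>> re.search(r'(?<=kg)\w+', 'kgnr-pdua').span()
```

(2, 4)

Lookahead/lookbehind check context without consuming it, so the matched span excludes the asserted characters.
The match spans [2:4] → 'nr'.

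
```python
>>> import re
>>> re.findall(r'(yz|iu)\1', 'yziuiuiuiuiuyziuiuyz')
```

The backreference `\1` re-matches whatever the first group consumed, character for character.
Walking the string: at [2:6] match 'iuiu', group 1 = 'iu'; at [6:10] match 'iuiu', group 1 = 'iu'; at [14:18] match 'iuiu', group 1 = 'iu'.
`findall` collects group 1 from each match (3 total).

['iu', 'iu', 'iu']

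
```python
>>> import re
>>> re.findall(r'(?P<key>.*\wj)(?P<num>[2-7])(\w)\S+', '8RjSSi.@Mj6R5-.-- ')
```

[('8RjSSi.@Mj', '6', 'R')]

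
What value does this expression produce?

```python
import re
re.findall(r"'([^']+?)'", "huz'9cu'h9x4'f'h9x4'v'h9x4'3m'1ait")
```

['9cu', 'f', 'v', '3m']

Walking the string: at [3:8] match "'9cu'", group 1 = '9cu'; at [12:15] match "'f'", group 1 = 'f'; at [19:22] match "'v'", group 1 = 'v'; at [26:30] match "'3m'", group 1 = '3m'.
With a single group, `findall` returns only what that group captured — 4 items.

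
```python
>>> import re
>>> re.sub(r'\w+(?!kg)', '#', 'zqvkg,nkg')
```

'#,#'

`(?!…)`/`(?<!…)` only lets a position through if the neighbouring text does NOT match; no characters are consumed.
Matches: at [0:5] → 'zqvkg'; at [6:9] → 'nkg'.
`sub` substitutes '#' at each match site.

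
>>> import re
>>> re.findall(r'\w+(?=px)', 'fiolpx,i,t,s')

Lookahead/lookbehind check context without consuming it, so the matched span excludes the asserted characters.
Scanning left to right: at [0:4] → 'fiol'.
`findall` yields the raw match text (1 of them) because the pattern has no groups.

['fiol']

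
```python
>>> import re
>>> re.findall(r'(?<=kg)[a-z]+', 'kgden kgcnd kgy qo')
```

Because the assertion is zero-width, the text it checks is not consumed and won't appear in the result.
Matches: at [2:5] → 'den'; at [8:11] → 'cnd'; at [14:15] → 'y'.
No capturing groups, so `findall` returns the 3 full match strings.

['den', 'cnd', 'y']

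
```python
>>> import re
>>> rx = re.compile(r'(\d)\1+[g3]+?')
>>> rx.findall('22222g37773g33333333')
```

['2', '7', '3']

`\1` is not a pattern — it's the concrete string captured by group 1, re-applied verbatim.
Because there's exactly one group, `findall` drops the full match and keeps group 1 from each hit.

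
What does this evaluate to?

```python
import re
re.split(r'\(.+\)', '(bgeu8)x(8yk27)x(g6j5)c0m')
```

Matches to split on: at [0:22] → '(bgeu8)x(8yk27)x(g6j5)'.
The string is cut at each match, leaving 2 pieces.

['', 'c0m']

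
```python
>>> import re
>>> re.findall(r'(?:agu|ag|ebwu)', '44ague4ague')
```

['agu', 'agu']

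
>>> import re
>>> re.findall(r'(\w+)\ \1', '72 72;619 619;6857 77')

`\1` is not a pattern — it's the concrete string captured by group 1, re-applied verbatim.
`findall` collects group 1 from each match (3 total).

['72', '619', '7']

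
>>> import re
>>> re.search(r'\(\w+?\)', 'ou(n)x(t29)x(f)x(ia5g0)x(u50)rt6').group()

`re.search` scans for the first position where the pattern succeeds.
The match spans [2:5] → '(n)'.

'(n)'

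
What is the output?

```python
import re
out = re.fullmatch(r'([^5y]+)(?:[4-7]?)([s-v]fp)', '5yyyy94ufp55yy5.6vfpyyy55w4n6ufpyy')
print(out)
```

None

`fullmatch` succeeds only if the pattern covers the string from start to end.
Here there's no way to consume every character, so the call returns None.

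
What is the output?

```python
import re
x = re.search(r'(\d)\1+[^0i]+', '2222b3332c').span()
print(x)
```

`\1` is not a pattern — it's the concrete string captured by group 1, re-applied verbatim.
`re.search` tries every starting position until one works.
The match spans [0:10] → '2222b3332c'.
Captured: group 1 = '2'.

(0, 10)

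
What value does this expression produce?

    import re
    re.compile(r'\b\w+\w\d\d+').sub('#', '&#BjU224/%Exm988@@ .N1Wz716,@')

'&##/%#@@ .#,@'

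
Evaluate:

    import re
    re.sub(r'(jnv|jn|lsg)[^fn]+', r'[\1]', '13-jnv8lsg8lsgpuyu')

'13-[jnv]'

Branches in `(...|...)` are attempted left-to-right; the first branch that allows the whole pattern to succeed is taken.
Matches: at [3:18] → 'jnv8lsg8lsgpuyu'.
Each match is replaced using the text its own group 1 captured.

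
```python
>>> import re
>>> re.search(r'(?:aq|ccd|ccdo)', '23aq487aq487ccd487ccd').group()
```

Unlike `match`, `search` isn't anchored — it looks for the pattern anywhere in the string.
The match spans [2:4] → 'aq'.

'aq'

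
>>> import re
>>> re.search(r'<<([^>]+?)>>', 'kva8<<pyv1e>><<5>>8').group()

Unlike `match`, `search` isn't anchored — it looks for the pattern anywhere in the string.
The match spans [4:13] → '<<pyv1e>>'.
Captured: group 1 = 'pyv1e'.

'<<pyv1e>>'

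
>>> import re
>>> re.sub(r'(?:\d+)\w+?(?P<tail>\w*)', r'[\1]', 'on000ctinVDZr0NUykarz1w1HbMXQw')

'on[tinVDZr0NUykarz1w1HbMXQw]'

This matches one or more of a digit (non-capturing group); then one or more of a word character (lazy); then zero or more of a word character (captured as 'tail').
With the lazy modifier that quantifier settles for the fewest repetitions that let the rest of the pattern succeed (the atoms after it are unaffected and can still be greedy).
Matches: at [2:30] → '000ctinVDZr0NUykarz1w1HbMXQw'.
`\1` in the replacement pulls in group 1's text for each match.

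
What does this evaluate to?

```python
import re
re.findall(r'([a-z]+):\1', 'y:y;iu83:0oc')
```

`\1` has to match the exact text group 1 already captured.
Because there's exactly one group, `findall` drops the full match and keeps group 1 from the one hit.

['y']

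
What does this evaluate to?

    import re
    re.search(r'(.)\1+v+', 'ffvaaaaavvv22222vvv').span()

(0, 3)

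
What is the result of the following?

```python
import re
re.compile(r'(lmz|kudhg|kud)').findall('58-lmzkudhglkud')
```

The regex engine tests alternatives in the order written; an earlier branch that matches wins even if a later one would match more.
Scanning left to right: at [3:6] match 'lmz', group 1 = 'lmz'; at [6:11] match 'kudhg', group 1 = 'kudhg'; at [12:15] match 'kud', group 1 = 'kud'.
`findall` collects group 1 from each match (3 total).

['lmz', 'kudhg', 'kud']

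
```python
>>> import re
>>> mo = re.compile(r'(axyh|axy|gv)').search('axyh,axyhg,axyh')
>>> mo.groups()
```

The regex engine tests alternatives in the order written; an earlier branch that matches wins even if a later one would match more.
`search` walks the string left to right and returns the first match it finds.
The match spans [0:4] → 'axyh'.
Captured: group 1 = 'axyh'.

('axyh',)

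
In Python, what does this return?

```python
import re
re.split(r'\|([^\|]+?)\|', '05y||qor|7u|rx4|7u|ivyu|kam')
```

`re.split` interleaves the captured-group text with the surrounding fragments.

['05y|', 'qor', '7u', 'rx4', '7u', 'ivyu', 'kam']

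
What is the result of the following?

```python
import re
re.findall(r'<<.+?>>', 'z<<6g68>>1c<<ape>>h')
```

The `?` after the quantifier makes it lazy — it takes as little as possible before letting the rest of the pattern try.
`findall` yields the raw match text (2 of them) because the pattern has no groups.

['<<6g68>>', '<<ape>>']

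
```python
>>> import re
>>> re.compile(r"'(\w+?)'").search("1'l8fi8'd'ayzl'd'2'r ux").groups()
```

('l8fi8',)

Unlike `match`, `search` isn't anchored — it looks for the pattern anywhere in the string.
The match spans [1:8] → "'l8fi8'".
Captured: group 1 = 'l8fi8'.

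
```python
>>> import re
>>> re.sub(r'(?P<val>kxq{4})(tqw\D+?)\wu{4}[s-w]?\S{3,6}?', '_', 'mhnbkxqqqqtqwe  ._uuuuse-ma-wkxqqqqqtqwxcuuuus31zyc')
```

The pattern matches the literal 'kx', then exactly 4 of a literal 'q' (captured as 'val'); then the literal 'tqw', then one or more of a non-digit (lazy) (captured); then a word character, then exactly 4 of a literal 'u', then optionally a character in [s-w]; then 3 to 6 of a non-whitespace character (lazy).
A non-greedy quantifier consumes as few characters as it can — just enough that the remainder of the pattern still matches from where it stops; whatever follows it matches normally.
Matches: at [4:26] → 'kxqqqqtqwe  ._uuuuse-m'.
Every occurrence is swapped for '_'.

'mhnb_a-wkxqqqqqtqwxcuuuus31zyc'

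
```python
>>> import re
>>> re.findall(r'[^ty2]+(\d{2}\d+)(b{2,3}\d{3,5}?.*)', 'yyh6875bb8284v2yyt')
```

[('875', 'bb8284v2yyt')]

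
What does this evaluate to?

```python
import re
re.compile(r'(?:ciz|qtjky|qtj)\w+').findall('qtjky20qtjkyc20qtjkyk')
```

Walking the string: at [0:21] → 'qtjky20qtjkyc20qtjkyk'.
No capturing groups, so `findall` returns the 1 full match string.

['qtjky20qtjkyc20qtjkyk']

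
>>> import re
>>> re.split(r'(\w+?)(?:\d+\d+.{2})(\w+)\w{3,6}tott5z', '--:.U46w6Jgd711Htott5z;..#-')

This matches one or more of a word character (lazy) (captured); then one or more of a digit, then one or more of a digit, then exactly 2 of any character (non-capturing group); then one or more of a word character (captured); then 3 to 6 of a word character, then the literal 'tot', then the literal 't5z'.
`re.split` interleaves the captured-group text with the surrounding fragments.

['--:.', 'U', 'Jgd7', ';..#-']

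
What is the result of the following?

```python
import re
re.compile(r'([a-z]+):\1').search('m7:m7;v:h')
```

None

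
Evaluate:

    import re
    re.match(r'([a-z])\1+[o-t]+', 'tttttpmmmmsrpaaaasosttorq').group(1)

't'

`\1` has to match the exact text group 1 already captured.
With `match`, the pattern is implicitly anchored at the beginning.
The match spans [0:6] → 'tttttp'.
Captured: group 1 = 't'.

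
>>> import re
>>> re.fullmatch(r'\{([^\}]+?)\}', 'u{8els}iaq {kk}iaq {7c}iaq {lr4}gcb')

`re.fullmatch` requires the pattern to consume the entire string.
Here there's no way to consume every character, so the call returns None.

None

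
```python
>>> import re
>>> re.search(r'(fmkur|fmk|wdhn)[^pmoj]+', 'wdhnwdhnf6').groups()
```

`re.search` scans for the first position where the pattern succeeds.
The match spans [0:10] → 'wdhnwdhnf6'.
Captured: group 1 = 'wdhn'.

('wdhn',)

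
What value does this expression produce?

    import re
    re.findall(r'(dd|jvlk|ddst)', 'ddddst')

['dd', 'dd']

Alternation isn't longest-match — the leftmost alternative that fits at this position is chosen.
Because there's exactly one group, `findall` drops the full match and keeps group 1 from each hit.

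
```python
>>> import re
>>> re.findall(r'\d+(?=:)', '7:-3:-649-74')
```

Lookahead/lookbehind check context without consuming it, so the matched span excludes the asserted characters.
No capturing groups, so `findall` returns the 2 full match strings.

['7', '3']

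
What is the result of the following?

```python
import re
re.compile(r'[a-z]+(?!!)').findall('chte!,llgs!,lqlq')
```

['cht', 'llg', 'lqlq']

The negative lookaround is zero-width — it rules out positions where the adjacent text would match, without consuming anything.
No capturing groups, so `findall` returns the 3 full match strings.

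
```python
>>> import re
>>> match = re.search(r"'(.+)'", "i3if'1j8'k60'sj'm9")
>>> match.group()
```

`search` walks the string left to right and returns the first match it finds.
The match spans [4:16] → "'1j8'k60'sj'".
Captured: group 1 = "1j8'k60'sj".

"'1j8'k60'sj'"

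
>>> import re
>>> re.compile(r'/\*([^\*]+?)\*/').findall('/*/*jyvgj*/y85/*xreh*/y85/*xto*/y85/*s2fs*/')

['jyvgj', 'xreh', 'xto', 's2fs']

With a single group, `findall` returns only what that group captured — 4 items.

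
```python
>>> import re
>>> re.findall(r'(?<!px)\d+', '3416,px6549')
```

['3416', '549']

A negative assertion filters positions out without eating any characters.
Matches: at [0:4] → '3416'; at [8:11] → '549'.
Since nothing is captured, `findall` lists the 2 matched substrings directly.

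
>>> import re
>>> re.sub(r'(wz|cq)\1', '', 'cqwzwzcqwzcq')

The backreference `\1` re-matches whatever the first group consumed, character for character.
Matches: at [2:6] → 'wzwz'.
Every occurrence is swapped for ''.

'cqcqwzcq'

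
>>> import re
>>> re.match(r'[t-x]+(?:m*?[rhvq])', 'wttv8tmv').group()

The pattern matches one or more of a character in [t-x]; then zero or more of the literal 'm' (lazy), then one of [rhvq] (non-capturing group).
With `match`, the pattern is implicitly anchored at the beginning.
The match spans [0:4] → 'wttv'.

'wttv'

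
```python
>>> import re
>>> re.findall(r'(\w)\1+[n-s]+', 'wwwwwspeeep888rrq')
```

['w', 'e', '8']

After group 1 captures some text, `\1` only succeeds where that same text appears again.
Matches: at [0:7] match 'wwwwwsp', group 1 = 'w'; at [7:11] match 'eeep', group 1 = 'e'; at [11:17] match '888rrq', group 1 = '8'.
Because there's exactly one group, `findall` drops the full match and keeps group 1 from each hit.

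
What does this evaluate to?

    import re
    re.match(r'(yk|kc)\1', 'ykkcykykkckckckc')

None

With `match`, the pattern is implicitly anchored at the beginning.
Here the pattern fails at index 0, so the call returns None.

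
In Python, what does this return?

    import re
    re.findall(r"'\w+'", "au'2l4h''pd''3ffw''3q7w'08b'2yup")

Walking the string: at [2:8] → "'2l4h'"; at [8:12] → "'pd'"; at [12:18] → "'3ffw'"; at [18:24] → "'3q7w'".
Since nothing is captured, `findall` lists the 4 matched substrings directly.

["'2l4h'", "'pd'", "'3ffw'", "'3q7w'"]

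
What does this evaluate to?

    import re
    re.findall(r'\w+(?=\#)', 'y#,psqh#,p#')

Lookahead/lookbehind check context without consuming it, so the matched span excludes the asserted characters.
Since nothing is captured, `findall` lists the 3 matched substrings directly.

['y', 'psqh', 'p']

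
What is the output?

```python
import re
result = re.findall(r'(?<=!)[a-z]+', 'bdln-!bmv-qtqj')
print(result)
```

The positive lookaround only admits positions where the adjacent text matches; those characters stay outside the span.
No capturing groups, so `findall` returns the 1 full match string.

['bmv']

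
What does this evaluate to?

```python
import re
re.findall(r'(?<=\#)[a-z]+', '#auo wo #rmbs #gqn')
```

Because the assertion is zero-width, the text it checks is not consumed and won't appear in the result.
Matches: at [1:4] → 'auo'; at [9:13] → 'rmbs'; at [15:18] → 'gqn'.
No capturing groups, so `findall` returns the 3 full match strings.

['auo', 'rmbs', 'gqn']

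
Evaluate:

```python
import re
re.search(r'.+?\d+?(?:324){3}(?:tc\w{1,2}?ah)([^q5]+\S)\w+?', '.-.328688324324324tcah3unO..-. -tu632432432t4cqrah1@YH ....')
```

The pattern matches one or more of any character (lazy), then one or more of a digit (lazy), then the literal '324' repeated 3 times; then the literal 'tc', then 1 to 2 of a word character (lazy), then the literal 'ah' (non-capturing group); then one or more of any character except [q5], then a non-whitespace character (captured); then one or more of a word character (lazy).
Here nothing in the string fits, so the call returns None.

None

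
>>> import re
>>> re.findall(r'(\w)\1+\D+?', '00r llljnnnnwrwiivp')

['0', 'l', 'n', 'i']

The backreference `\1` re-matches whatever the first group consumed, character for character.
One capturing group, so `findall` returns just the captured substring from each match — 4 in all.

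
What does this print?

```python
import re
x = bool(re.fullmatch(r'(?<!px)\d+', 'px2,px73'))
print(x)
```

The negative lookahead/lookbehind blocks any match where the forbidden context is present.
`fullmatch` succeeds only if the pattern covers the string from start to end.
Here the string isn't matched end-to-end, so the call returns None, and `bool(None)` is False.

False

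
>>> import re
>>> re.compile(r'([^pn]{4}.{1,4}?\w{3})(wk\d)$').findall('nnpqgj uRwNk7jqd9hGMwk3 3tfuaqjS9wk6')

With 2 capturing groups, `findall` returns a 2-tuple per match.

[('3 3tfuaqjS9', 'wk6')]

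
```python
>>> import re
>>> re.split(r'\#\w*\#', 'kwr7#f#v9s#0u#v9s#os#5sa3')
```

Matches to split on: at [4:7] → '#f#'; at [10:14] → '#0u#'; at [17:21] → '#os#'.
The string is cut at each match, leaving 4 pieces.

['kwr7', 'v9s', 'v9s', '5sa3']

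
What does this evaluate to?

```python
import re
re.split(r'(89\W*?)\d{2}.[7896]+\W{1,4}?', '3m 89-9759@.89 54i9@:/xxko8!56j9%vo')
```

Pattern: the literal '89', then zero or more of a non-word character (lazy) (captured); then exactly 2 of a digit, then any character; then one or more of one of [7896], then 1 to 4 of a non-word character (lazy).
With the lazy modifier that quantifier settles for the fewest repetitions that let the rest of the pattern succeed (the atoms after it are unaffected and can still be greedy).
Matches to split on: at [3:11] → '89-9759@'; at [12:20] → '89 54i9@'.
`re.split` interleaves the captured-group text with the surrounding fragments.

['3m ', '89-', '.', '89 ', ':/xxko8!56j9%vo']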